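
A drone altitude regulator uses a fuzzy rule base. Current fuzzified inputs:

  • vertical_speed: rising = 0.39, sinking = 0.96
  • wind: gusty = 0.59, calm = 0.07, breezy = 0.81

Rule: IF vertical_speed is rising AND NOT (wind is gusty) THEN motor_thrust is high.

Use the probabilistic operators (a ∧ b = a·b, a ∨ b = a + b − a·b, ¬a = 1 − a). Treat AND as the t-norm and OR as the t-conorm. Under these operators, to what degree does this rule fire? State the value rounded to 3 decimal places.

0.160

firing strength: rising=0.39, ¬gusty=1−0.59=0.41; AND[a·b] → w = 0.1599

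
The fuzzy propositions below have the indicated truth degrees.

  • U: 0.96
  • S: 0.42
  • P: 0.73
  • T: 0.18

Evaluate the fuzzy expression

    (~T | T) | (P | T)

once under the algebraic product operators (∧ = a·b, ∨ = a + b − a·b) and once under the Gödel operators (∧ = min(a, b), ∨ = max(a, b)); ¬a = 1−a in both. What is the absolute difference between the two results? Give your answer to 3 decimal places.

0.147

Under algebraic product:
  ~T = 1 − 0.1800 = 0.8200
  ~T | T = a + b − a·b on (0.8200, 0.1800) = 0.8524
  P | T = a + b − a·b on (0.7300, 0.1800) = 0.7786
  (~T | T) | (P | T) = a + b − a·b on (0.8524, 0.7786) = 0.9673
  → value = 0.9673
Under Gödel:
  ~T = 1 − 0.18 = 0.82
  ~T | T = max(a, b) on (0.82, 0.18) = 0.82
  P | T = max(a, b) on (0.73, 0.18) = 0.73
  (~T | T) | (P | T) = max(a, b) on (0.82, 0.73) = 0.82
  → value = 0.8200
|0.9673 − 0.8200| = 0.147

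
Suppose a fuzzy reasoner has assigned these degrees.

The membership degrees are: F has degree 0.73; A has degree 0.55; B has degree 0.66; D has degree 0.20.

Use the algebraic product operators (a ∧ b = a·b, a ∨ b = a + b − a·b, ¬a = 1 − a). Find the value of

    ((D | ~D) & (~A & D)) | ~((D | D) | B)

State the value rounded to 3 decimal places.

~D = 1 − 0.2000 = 0.8000
D | ~D = a + b − a·b on (0.2000, 0.8000) = 0.8400
~A = 1 − 0.5500 = 0.4500
~A & D = a·b on (0.4500, 0.2000) = 0.0900
(D | ~D) & (~A & D) = a·b on (0.8400, 0.0900) = 0.0756
D | D = a + b − a·b on (0.2000, 0.2000) = 0.3600
(D | D) | B = a + b − a·b on (0.3600, 0.6600) = 0.7824
~((D | D) | B) = 1 − 0.7824 = 0.2176
((D | ~D) & (~A & D)) | ~((D | D) | B) = a + b − a·b on (0.0756, 0.2176) = 0.2767

0.277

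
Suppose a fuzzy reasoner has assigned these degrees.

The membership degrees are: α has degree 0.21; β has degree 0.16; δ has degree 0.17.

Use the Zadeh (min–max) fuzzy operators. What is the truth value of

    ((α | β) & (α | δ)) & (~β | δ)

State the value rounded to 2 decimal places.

α | β = max(a, b) on (0.21, 0.16) = 0.21
α | δ = max(a, b) on (0.21, 0.17) = 0.21
(α | β) & (α | δ) = min(a, b) on (0.21, 0.21) = 0.21
~β = 1 − 0.16 = 0.84
~β | δ = max(a, b) on (0.84, 0.17) = 0.84
((α | β) & (α | δ)) & (~β | δ) = min(a, b) on (0.21, 0.84) = 0.21

0.21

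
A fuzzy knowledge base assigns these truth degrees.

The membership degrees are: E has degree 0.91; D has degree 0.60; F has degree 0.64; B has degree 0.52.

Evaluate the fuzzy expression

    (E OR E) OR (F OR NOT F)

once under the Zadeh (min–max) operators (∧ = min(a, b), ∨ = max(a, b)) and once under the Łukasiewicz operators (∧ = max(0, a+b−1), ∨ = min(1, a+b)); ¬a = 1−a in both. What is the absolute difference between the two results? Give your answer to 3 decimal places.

0.090

Under Zadeh (min–max):
  E OR E = max(a, b) on (0.91, 0.91) = 0.91
  NOT F = 1 − 0.64 = 0.36
  F OR NOT F = max(a, b) on (0.64, 0.36) = 0.64
  (E OR E) OR (F OR NOT F) = max(a, b) on (0.91, 0.64) = 0.91
  → value = 0.9100
Under Łukasiewicz:
  E OR E = min(1, a+b) on (0.91, 0.91) = 1.00
  NOT F = 1 − 0.64 = 0.36
  F OR NOT F = min(1, a+b) on (0.64, 0.36) = 1.00
  (E OR E) OR (F OR NOT F) = min(1, a+b) on (1.00, 1.00) = 1.00
  → value = 1.0000
|0.9100 − 1.0000| = 0.090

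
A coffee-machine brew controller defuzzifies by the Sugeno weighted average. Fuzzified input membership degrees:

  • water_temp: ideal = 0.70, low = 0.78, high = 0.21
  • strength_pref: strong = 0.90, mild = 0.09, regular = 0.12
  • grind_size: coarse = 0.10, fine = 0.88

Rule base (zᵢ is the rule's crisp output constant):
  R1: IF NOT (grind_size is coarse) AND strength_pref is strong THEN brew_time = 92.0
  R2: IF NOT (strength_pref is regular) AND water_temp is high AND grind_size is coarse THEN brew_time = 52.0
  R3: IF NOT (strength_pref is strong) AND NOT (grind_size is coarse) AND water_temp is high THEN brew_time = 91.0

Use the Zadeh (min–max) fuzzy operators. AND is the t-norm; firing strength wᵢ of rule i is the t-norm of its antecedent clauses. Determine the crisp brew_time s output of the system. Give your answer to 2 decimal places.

R1 (z=92.0): ¬coarse=1−0.10=0.90, strong=0.90; AND[min(a, b)] → w = 0.90
R2 (z=52.0): ¬regular=1−0.12=0.88, high=0.21, coarse=0.10; AND[min(a, b)] → w = 0.10
R3 (z=91.0): ¬strong=1−0.90=0.10, ¬coarse=1−0.10=0.90, high=0.21; AND[min(a, b)] → w = 0.10
Weighted average = (0.90·92.0 + 0.10·52.0 + 0.10·91.0) / (0.90 + 0.10 + 0.10)
  = 97.1000 / 1.1000 = 88.27

88.27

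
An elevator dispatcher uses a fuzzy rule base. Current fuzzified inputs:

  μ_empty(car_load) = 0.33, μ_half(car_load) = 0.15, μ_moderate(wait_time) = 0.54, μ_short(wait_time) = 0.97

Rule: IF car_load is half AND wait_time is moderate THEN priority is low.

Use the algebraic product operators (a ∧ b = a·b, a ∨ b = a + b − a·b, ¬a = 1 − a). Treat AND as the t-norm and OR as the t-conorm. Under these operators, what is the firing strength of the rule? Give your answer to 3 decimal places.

0.081

firing strength: half=0.15, moderate=0.54; AND[a·b] → w = 0.0810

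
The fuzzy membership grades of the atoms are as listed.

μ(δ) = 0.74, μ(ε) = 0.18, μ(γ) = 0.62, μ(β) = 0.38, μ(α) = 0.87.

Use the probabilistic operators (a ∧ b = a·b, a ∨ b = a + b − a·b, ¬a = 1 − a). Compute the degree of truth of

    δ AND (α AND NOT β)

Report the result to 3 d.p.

NOT β = 1 − 0.3800 = 0.6200
α AND NOT β = a·b on (0.8700, 0.6200) = 0.5394
δ AND (α AND NOT β) = a·b on (0.7400, 0.5394) = 0.3992

0.399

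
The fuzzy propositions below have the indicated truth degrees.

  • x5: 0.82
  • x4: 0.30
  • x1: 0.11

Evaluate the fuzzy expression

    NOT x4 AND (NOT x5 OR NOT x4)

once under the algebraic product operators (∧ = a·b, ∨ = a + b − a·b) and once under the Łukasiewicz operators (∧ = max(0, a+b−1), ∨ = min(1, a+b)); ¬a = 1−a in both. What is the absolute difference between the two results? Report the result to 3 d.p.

0.052

Under algebraic product:
  NOT x4 = 1 − 0.3000 = 0.7000
  NOT x5 = 1 − 0.8200 = 0.1800
  NOT x4 = 1 − 0.3000 = 0.7000
  NOT x5 OR NOT x4 = a + b − a·b on (0.1800, 0.7000) = 0.7540
  NOT x4 AND (NOT x5 OR NOT x4) = a·b on (0.7000, 0.7540) = 0.5278
  → value = 0.5278
Under Łukasiewicz:
  NOT x4 = 1 − 0.30 = 0.70
  NOT x5 = 1 − 0.82 = 0.18
  NOT x4 = 1 − 0.30 = 0.70
  NOT x5 OR NOT x4 = min(1, a+b) on (0.18, 0.70) = 0.88
  NOT x4 AND (NOT x5 OR NOT x4) = max(0, a+b−1) on (0.70, 0.88) = 0.58
  → value = 0.5800
|0.5278 − 0.5800| = 0.052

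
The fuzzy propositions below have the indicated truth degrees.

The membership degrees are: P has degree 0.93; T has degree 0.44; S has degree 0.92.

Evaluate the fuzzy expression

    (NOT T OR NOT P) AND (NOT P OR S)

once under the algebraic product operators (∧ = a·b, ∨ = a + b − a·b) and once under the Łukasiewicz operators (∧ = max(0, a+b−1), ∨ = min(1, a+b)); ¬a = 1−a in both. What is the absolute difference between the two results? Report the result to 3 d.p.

0.073

Under algebraic product:
  NOT T = 1 − 0.4400 = 0.5600
  NOT P = 1 − 0.9300 = 0.0700
  NOT T OR NOT P = a + b − a·b on (0.5600, 0.0700) = 0.5908
  NOT P = 1 − 0.9300 = 0.0700
  NOT P OR S = a + b − a·b on (0.0700, 0.9200) = 0.9256
  (NOT T OR NOT P) AND (NOT P OR S) = a·b on (0.5908, 0.9256) = 0.5468
  → value = 0.5468
Under Łukasiewicz:
  NOT T = 1 − 0.44 = 0.56
  NOT P = 1 − 0.93 = 0.07
  NOT T OR NOT P = min(1, a+b) on (0.56, 0.07) = 0.63
  NOT P = 1 − 0.93 = 0.07
  NOT P OR S = min(1, a+b) on (0.07, 0.92) = 0.99
  (NOT T OR NOT P) AND (NOT P OR S) = max(0, a+b−1) on (0.63, 0.99) = 0.62
  → value = 0.6200
|0.5468 − 0.6200| = 0.073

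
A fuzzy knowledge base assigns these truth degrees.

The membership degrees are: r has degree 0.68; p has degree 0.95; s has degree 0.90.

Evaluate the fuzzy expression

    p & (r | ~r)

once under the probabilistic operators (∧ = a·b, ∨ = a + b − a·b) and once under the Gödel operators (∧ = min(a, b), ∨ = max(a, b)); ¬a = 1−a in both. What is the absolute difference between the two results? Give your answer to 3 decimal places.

Under probabilistic:
  ~r = 1 − 0.6800 = 0.3200
  r | ~r = a + b − a·b on (0.6800, 0.3200) = 0.7824
  p & (r | ~r) = a·b on (0.9500, 0.7824) = 0.7433
  → value = 0.7433
Under Gödel:
  ~r = 1 − 0.68 = 0.32
  r | ~r = max(a, b) on (0.68, 0.32) = 0.68
  p & (r | ~r) = min(a, b) on (0.95, 0.68) = 0.68
  → value = 0.6800
|0.7433 − 0.6800| = 0.063

0.063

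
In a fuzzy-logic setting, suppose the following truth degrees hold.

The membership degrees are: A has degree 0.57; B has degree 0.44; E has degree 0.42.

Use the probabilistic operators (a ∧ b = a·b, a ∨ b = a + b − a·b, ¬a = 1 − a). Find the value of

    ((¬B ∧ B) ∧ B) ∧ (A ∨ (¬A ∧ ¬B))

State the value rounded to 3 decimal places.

¬B = 1 − 0.4400 = 0.5600
¬B ∧ B = a·b on (0.5600, 0.4400) = 0.2464
(¬B ∧ B) ∧ B = a·b on (0.2464, 0.4400) = 0.1084
¬A = 1 − 0.5700 = 0.4300
¬B = 1 − 0.4400 = 0.5600
¬A ∧ ¬B = a·b on (0.4300, 0.5600) = 0.2408
A ∨ (¬A ∧ ¬B) = a + b − a·b on (0.5700, 0.2408) = 0.6735
((¬B ∧ B) ∧ B) ∧ (A ∨ (¬A ∧ ¬B)) = a·b on (0.1084, 0.6735) = 0.0730

0.073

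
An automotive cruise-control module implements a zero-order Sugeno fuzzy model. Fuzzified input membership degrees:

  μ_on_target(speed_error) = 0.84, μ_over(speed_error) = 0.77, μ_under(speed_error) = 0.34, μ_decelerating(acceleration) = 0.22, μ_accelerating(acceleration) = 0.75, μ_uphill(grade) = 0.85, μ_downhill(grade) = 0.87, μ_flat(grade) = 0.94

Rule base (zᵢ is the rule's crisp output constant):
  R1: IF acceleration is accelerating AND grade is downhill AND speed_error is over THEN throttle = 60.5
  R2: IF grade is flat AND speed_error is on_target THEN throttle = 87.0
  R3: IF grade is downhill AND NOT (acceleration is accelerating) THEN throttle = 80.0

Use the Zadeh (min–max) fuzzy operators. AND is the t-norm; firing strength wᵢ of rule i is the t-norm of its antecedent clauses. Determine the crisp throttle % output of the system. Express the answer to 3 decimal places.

R1 (z=60.5): accelerating=0.75, downhill=0.87, over=0.77; AND[min(a, b)] → w = 0.75
R2 (z=87.0): flat=0.94, on_target=0.84; AND[min(a, b)] → w = 0.84
R3 (z=80.0): downhill=0.87, ¬accelerating=1−0.75=0.25; AND[min(a, b)] → w = 0.25
Weighted average = (0.75·60.5 + 0.84·87.0 + 0.25·80.0) / (0.75 + 0.84 + 0.25)
  = 138.4550 / 1.8400 = 75.247

75.247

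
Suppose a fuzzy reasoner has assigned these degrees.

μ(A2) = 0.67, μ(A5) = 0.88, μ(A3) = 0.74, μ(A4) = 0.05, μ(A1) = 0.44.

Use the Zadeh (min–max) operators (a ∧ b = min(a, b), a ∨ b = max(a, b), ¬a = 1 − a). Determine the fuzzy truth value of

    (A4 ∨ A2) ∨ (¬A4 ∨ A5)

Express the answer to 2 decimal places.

0.95

A4 ∨ A2 = max(a, b) on (0.05, 0.67) = 0.67
¬A4 = 1 − 0.05 = 0.95
¬A4 ∨ A5 = max(a, b) on (0.95, 0.88) = 0.95
(A4 ∨ A2) ∨ (¬A4 ∨ A5) = max(a, b) on (0.67, 0.95) = 0.95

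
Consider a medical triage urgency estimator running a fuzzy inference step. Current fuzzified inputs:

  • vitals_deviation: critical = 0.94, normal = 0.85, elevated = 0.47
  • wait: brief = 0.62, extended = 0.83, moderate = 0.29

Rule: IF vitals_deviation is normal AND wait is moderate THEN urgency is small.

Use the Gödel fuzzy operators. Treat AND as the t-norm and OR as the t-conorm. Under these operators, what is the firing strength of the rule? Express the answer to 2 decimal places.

firing strength: normal=0.85, moderate=0.29; AND[min(a, b)] → w = 0.29

0.29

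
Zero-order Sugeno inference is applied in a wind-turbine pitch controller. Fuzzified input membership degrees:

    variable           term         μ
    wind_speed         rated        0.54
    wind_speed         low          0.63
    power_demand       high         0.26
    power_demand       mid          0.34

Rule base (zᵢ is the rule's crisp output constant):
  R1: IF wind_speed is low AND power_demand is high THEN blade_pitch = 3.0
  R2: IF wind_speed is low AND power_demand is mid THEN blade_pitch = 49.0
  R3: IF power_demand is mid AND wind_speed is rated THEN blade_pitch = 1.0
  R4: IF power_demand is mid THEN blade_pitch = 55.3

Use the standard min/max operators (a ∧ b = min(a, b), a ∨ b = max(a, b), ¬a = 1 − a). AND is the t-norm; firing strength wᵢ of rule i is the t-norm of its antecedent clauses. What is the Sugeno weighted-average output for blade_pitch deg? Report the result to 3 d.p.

R1 (z=3.0): low=0.63, high=0.26; AND[min(a, b)] → w = 0.26
R2 (z=49.0): low=0.63, mid=0.34; AND[min(a, b)] → w = 0.34
R3 (z=1.0): mid=0.34, rated=0.54; AND[min(a, b)] → w = 0.34
R4 (z=55.3): mid=0.34 → w = 0.34
Weighted average = (0.26·3.0 + 0.34·49.0 + 0.34·1.0 + 0.34·55.3) / (0.26 + 0.34 + 0.34 + 0.34)
  = 36.5820 / 1.2800 = 28.580

28.580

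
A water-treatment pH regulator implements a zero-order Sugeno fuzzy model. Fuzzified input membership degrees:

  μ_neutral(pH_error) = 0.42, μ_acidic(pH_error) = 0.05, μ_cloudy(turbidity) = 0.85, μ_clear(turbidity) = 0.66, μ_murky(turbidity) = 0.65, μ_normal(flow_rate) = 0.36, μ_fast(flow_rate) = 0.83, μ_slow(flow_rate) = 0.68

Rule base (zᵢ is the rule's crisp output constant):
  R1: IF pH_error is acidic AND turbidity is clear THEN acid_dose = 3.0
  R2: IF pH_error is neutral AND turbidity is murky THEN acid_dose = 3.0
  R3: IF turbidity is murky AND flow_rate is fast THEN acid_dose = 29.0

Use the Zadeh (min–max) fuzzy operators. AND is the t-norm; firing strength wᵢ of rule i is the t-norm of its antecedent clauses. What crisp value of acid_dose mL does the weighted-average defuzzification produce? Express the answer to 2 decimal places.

R1 (z=3.0): acidic=0.05, clear=0.66; AND[min(a, b)] → w = 0.05
R2 (z=3.0): neutral=0.42, murky=0.65; AND[min(a, b)] → w = 0.42
R3 (z=29.0): murky=0.65, fast=0.83; AND[min(a, b)] → w = 0.65
Weighted average = (0.05·3.0 + 0.42·3.0 + 0.65·29.0) / (0.05 + 0.42 + 0.65)
  = 20.2600 / 1.1200 = 18.09

18.09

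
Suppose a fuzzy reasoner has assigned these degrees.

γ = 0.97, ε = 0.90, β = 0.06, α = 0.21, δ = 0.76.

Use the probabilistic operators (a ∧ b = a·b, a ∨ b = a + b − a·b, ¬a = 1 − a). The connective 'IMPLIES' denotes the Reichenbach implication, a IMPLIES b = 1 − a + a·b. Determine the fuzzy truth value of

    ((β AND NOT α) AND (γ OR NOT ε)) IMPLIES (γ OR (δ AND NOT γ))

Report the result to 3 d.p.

0.999

NOT α = 1 − 0.2100 = 0.7900
β AND NOT α = a·b on (0.0600, 0.7900) = 0.0474
NOT ε = 1 − 0.9000 = 0.1000
γ OR NOT ε = a + b − a·b on (0.9700, 0.1000) = 0.9730
(β AND NOT α) AND (γ OR NOT ε) = a·b on (0.0474, 0.9730) = 0.0461
NOT γ = 1 − 0.9700 = 0.0300
δ AND NOT γ = a·b on (0.7600, 0.0300) = 0.0228
γ OR (δ AND NOT γ) = a + b − a·b on (0.9700, 0.0228) = 0.9707
((β AND NOT α) AND (γ OR NOT ε)) IMPLIES (γ OR (δ AND NOT γ))  [Reichenbach: 1 − a + a·b] with a=0.0461, b=0.9707 → 0.9986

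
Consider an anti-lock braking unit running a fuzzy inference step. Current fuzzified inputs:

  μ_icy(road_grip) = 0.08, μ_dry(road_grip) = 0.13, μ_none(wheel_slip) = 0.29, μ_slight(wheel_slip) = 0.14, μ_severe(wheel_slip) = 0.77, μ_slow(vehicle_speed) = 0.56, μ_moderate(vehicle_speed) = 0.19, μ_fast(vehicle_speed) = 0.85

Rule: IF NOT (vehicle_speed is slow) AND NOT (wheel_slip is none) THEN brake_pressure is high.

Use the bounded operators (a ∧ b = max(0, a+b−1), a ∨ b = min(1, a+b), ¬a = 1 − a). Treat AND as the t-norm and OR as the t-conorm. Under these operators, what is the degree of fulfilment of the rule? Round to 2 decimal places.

0.15

firing strength: ¬slow=1−0.56=0.44, ¬none=1−0.29=0.71; AND[max(0, a+b−1)] → w = 0.15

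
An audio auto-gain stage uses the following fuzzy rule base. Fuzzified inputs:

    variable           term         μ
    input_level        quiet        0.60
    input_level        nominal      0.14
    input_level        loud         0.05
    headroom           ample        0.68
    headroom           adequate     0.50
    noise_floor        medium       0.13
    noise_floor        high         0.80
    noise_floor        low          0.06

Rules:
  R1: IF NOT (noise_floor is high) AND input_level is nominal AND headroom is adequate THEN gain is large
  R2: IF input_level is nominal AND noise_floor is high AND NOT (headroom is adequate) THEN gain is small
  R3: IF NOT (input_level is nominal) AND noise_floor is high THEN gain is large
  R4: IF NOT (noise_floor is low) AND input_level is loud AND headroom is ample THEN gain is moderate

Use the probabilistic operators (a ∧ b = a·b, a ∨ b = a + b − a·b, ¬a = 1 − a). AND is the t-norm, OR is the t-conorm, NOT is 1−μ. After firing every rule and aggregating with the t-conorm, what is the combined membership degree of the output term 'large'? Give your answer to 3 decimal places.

0.692

R1: ¬high=1−0.80=0.20, nominal=0.14, adequate=0.50; AND[a·b] → w = 0.0140
R2: nominal=0.14, high=0.80, ¬adequate=1−0.50=0.50; AND[a·b] → w = 0.0560
R3: ¬nominal=1−0.14=0.86, high=0.80; AND[a·b] → w = 0.6880
R4: ¬low=1−0.06=0.94, loud=0.05, ample=0.68; AND[a·b] → w = 0.0320
Rules with consequent 'large': {R1, R3} → strengths 0.0140, 0.6880
Aggregate via t-conorm [a + b − a·b]: 0.6924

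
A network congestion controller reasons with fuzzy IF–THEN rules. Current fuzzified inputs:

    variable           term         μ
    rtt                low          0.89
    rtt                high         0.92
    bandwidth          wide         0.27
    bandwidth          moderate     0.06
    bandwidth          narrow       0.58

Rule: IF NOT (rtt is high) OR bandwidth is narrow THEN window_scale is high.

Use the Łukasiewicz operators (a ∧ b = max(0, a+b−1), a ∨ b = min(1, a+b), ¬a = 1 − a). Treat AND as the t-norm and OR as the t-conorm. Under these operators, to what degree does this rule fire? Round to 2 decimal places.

0.66

firing strength: ¬high=1−0.92=0.08, narrow=0.58; OR[min(1, a+b)] → w = 0.66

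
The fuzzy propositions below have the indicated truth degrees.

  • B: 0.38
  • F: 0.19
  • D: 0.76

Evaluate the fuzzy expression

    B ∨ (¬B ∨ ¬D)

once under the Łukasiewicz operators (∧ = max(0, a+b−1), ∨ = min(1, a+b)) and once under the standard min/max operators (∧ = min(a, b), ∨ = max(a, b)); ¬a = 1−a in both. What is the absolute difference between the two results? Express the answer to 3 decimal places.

0.380

Under Łukasiewicz:
  ¬B = 1 − 0.38 = 0.62
  ¬D = 1 − 0.76 = 0.24
  ¬B ∨ ¬D = min(1, a+b) on (0.62, 0.24) = 0.86
  B ∨ (¬B ∨ ¬D) = min(1, a+b) on (0.38, 0.86) = 1.00
  → value = 1.0000
Under standard min/max:
  ¬B = 1 − 0.38 = 0.62
  ¬D = 1 − 0.76 = 0.24
  ¬B ∨ ¬D = max(a, b) on (0.62, 0.24) = 0.62
  B ∨ (¬B ∨ ¬D) = max(a, b) on (0.38, 0.62) = 0.62
  → value = 0.6200
|1.0000 − 0.6200| = 0.380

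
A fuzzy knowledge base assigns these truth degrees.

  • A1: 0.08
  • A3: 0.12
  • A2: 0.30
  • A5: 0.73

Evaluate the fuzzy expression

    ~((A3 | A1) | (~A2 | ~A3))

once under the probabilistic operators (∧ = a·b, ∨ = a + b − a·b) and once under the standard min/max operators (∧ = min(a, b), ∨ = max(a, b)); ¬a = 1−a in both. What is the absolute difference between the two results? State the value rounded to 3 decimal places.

0.091

Under probabilistic:
  A3 | A1 = a + b − a·b on (0.1200, 0.0800) = 0.1904
  ~A2 = 1 − 0.3000 = 0.7000
  ~A3 = 1 − 0.1200 = 0.8800
  ~A2 | ~A3 = a + b − a·b on (0.7000, 0.8800) = 0.9640
  (A3 | A1) | (~A2 | ~A3) = a + b − a·b on (0.1904, 0.9640) = 0.9709
  ~((A3 | A1) | (~A2 | ~A3)) = 1 − 0.9709 = 0.0291
  → value = 0.0291
Under standard min/max:
  A3 | A1 = max(a, b) on (0.12, 0.08) = 0.12
  ~A2 = 1 − 0.30 = 0.70
  ~A3 = 1 − 0.12 = 0.88
  ~A2 | ~A3 = max(a, b) on (0.70, 0.88) = 0.88
  (A3 | A1) | (~A2 | ~A3) = max(a, b) on (0.12, 0.88) = 0.88
  ~((A3 | A1) | (~A2 | ~A3)) = 1 − 0.88 = 0.12
  → value = 0.1200
|0.0291 − 0.1200| = 0.091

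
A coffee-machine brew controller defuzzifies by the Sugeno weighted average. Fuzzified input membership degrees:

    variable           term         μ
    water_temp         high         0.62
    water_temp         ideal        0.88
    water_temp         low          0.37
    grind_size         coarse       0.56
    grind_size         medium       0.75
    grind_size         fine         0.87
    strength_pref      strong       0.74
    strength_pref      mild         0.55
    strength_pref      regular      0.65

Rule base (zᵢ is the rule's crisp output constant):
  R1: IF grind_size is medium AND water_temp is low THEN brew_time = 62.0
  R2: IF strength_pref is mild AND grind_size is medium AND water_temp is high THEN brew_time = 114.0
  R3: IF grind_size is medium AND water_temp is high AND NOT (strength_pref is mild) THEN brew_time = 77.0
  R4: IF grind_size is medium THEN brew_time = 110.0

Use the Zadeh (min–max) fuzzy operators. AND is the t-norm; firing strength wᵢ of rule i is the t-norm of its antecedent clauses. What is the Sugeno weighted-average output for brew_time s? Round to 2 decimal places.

R1 (z=62.0): medium=0.75, low=0.37; AND[min(a, b)] → w = 0.37
R2 (z=114.0): mild=0.55, medium=0.75, high=0.62; AND[min(a, b)] → w = 0.55
R3 (z=77.0): medium=0.75, high=0.62, ¬mild=1−0.55=0.45; AND[min(a, b)] → w = 0.45
R4 (z=110.0): medium=0.75 → w = 0.75
Weighted average = (0.37·62.0 + 0.55·114.0 + 0.45·77.0 + 0.75·110.0) / (0.37 + 0.55 + 0.45 + 0.75)
  = 202.7900 / 2.1200 = 95.66

95.66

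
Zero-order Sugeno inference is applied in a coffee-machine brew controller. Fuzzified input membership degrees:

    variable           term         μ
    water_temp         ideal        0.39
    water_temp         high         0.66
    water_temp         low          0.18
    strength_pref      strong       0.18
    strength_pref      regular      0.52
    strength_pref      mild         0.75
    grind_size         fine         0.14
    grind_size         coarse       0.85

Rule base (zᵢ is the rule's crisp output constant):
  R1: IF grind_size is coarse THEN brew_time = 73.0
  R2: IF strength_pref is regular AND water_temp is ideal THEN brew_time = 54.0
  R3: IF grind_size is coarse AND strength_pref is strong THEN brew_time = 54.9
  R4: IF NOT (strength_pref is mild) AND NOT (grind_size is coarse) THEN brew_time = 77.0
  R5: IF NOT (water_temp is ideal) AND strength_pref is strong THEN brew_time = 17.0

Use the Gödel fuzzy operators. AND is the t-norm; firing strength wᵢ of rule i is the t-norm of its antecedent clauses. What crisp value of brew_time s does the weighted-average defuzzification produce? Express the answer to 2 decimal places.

R1 (z=73.0): coarse=0.85 → w = 0.85
R2 (z=54.0): regular=0.52, ideal=0.39; AND[min(a, b)] → w = 0.39
R3 (z=54.9): coarse=0.85, strong=0.18; AND[min(a, b)] → w = 0.18
R4 (z=77.0): ¬mild=1−0.75=0.25, ¬coarse=1−0.85=0.15; AND[min(a, b)] → w = 0.15
R5 (z=17.0): ¬ideal=1−0.39=0.61, strong=0.18; AND[min(a, b)] → w = 0.18
Weighted average = (0.85·73.0 + 0.39·54.0 + 0.18·54.9 + 0.15·77.0 + 0.18·17.0) / (0.85 + 0.39 + 0.18 + 0.15 + 0.18)
  = 107.6020 / 1.7500 = 61.49

61.49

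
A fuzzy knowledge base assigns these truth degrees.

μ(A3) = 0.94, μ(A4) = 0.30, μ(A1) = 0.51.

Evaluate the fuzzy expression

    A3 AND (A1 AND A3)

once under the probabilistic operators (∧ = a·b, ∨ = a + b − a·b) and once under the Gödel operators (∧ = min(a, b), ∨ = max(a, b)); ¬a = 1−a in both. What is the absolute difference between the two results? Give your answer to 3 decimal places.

Under probabilistic:
  A1 AND A3 = a·b on (0.5100, 0.9400) = 0.4794
  A3 AND (A1 AND A3) = a·b on (0.9400, 0.4794) = 0.4506
  → value = 0.4506
Under Gödel:
  A1 AND A3 = min(a, b) on (0.51, 0.94) = 0.51
  A3 AND (A1 AND A3) = min(a, b) on (0.94, 0.51) = 0.51
  → value = 0.5100
|0.4506 − 0.5100| = 0.059

0.059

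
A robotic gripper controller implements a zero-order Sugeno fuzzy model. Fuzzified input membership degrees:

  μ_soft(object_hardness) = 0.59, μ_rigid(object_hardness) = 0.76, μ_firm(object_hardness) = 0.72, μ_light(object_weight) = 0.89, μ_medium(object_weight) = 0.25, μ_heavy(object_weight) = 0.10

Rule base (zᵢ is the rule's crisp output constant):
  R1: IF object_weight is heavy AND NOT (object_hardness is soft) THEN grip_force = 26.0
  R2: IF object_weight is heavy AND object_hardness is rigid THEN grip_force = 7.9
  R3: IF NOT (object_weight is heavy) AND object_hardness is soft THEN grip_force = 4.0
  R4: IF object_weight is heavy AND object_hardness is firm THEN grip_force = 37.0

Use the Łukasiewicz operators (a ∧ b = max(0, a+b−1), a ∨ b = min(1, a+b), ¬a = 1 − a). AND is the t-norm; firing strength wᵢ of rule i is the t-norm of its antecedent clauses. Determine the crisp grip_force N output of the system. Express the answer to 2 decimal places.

R1 (z=26.0): heavy=0.10, ¬soft=1−0.59=0.41; AND[max(0, a+b−1)] → w = 0.00
R2 (z=7.9): heavy=0.10, rigid=0.76; AND[max(0, a+b−1)] → w = 0.00
R3 (z=4.0): ¬heavy=1−0.10=0.90, soft=0.59; AND[max(0, a+b−1)] → w = 0.49
R4 (z=37.0): heavy=0.10, firm=0.72; AND[max(0, a+b−1)] → w = 0.00
Weighted average = (0.00·26.0 + 0.00·7.9 + 0.49·4.0 + 0.00·37.0) / (0.00 + 0.00 + 0.49 + 0.00)
  = 1.9600 / 0.4900 = 4.00

4.00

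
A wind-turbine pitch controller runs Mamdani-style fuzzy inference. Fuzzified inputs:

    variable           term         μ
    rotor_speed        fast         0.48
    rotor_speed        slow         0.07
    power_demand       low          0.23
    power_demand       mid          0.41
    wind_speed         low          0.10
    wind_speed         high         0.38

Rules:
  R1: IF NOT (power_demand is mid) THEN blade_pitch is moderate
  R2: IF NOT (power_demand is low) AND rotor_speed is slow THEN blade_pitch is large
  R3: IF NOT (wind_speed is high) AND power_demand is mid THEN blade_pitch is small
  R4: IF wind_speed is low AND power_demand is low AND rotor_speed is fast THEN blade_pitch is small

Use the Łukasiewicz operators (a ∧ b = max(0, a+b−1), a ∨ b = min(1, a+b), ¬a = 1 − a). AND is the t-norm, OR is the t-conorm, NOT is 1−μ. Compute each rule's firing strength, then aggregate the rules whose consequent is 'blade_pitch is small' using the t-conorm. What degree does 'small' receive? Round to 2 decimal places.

R1: ¬mid=1−0.41=0.59 → w = 0.59
R2: ¬low=1−0.23=0.77, slow=0.07; AND[max(0, a+b−1)] → w = 0.00
R3: ¬high=1−0.38=0.62, mid=0.41; AND[max(0, a+b−1)] → w = 0.03
R4: low=0.10, low=0.23, fast=0.48; AND[max(0, a+b−1)] → w = 0.00
Rules with consequent 'small': {R3, R4} → strengths 0.03, 0.00
Aggregate via t-conorm [min(1, a+b)]: 0.03

0.03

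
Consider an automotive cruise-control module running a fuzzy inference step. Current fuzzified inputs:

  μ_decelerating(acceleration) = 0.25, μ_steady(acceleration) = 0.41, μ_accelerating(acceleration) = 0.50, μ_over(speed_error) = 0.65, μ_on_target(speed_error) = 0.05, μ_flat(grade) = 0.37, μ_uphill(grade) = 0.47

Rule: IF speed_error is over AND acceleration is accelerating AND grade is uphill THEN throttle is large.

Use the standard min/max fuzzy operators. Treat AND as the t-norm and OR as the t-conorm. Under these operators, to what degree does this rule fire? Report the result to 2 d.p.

firing strength: over=0.65, accelerating=0.50, uphill=0.47; AND[min(a, b)] → w = 0.47

0.47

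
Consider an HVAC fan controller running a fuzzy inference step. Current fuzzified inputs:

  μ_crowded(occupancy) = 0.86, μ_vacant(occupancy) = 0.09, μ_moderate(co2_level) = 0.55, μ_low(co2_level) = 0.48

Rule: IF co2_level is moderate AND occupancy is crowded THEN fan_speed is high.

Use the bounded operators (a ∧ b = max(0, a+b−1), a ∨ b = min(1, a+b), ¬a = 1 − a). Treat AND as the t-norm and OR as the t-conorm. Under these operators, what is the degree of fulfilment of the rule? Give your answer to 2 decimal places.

firing strength: moderate=0.55, crowded=0.86; AND[max(0, a+b−1)] → w = 0.41

0.41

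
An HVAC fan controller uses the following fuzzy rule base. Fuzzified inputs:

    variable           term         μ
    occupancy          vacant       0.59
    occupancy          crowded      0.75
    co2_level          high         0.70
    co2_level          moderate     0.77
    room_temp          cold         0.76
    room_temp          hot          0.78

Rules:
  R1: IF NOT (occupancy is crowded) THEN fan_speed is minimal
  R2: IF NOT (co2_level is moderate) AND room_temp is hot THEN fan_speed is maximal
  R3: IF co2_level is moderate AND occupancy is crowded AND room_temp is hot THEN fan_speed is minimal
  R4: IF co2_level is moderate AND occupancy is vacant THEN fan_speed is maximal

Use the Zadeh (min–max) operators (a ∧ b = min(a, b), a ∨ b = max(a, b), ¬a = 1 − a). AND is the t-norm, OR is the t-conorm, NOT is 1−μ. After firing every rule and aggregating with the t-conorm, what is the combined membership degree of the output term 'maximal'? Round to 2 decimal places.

R1: ¬crowded=1−0.75=0.25 → w = 0.25
R2: ¬moderate=1−0.77=0.23, hot=0.78; AND[min(a, b)] → w = 0.23
R3: moderate=0.77, crowded=0.75, hot=0.78; AND[min(a, b)] → w = 0.75
R4: moderate=0.77, vacant=0.59; AND[min(a, b)] → w = 0.59
Rules with consequent 'maximal': {R2, R4} → strengths 0.23, 0.59
Aggregate via t-conorm [max(a, b)]: 0.59

0.59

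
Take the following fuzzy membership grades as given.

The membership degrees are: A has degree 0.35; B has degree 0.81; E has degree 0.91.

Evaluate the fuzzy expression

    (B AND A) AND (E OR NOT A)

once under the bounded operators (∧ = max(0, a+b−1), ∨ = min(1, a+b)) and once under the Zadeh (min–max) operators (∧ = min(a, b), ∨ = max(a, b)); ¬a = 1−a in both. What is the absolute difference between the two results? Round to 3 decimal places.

Under bounded:
  B AND A = max(0, a+b−1) on (0.81, 0.35) = 0.16
  NOT A = 1 − 0.35 = 0.65
  E OR NOT A = min(1, a+b) on (0.91, 0.65) = 1.00
  (B AND A) AND (E OR NOT A) = max(0, a+b−1) on (0.16, 1.00) = 0.16
  → value = 0.1600
Under Zadeh (min–max):
  B AND A = min(a, b) on (0.81, 0.35) = 0.35
  NOT A = 1 − 0.35 = 0.65
  E OR NOT A = max(a, b) on (0.91, 0.65) = 0.91
  (B AND A) AND (E OR NOT A) = min(a, b) on (0.35, 0.91) = 0.35
  → value = 0.3500
|0.1600 − 0.3500| = 0.190

0.190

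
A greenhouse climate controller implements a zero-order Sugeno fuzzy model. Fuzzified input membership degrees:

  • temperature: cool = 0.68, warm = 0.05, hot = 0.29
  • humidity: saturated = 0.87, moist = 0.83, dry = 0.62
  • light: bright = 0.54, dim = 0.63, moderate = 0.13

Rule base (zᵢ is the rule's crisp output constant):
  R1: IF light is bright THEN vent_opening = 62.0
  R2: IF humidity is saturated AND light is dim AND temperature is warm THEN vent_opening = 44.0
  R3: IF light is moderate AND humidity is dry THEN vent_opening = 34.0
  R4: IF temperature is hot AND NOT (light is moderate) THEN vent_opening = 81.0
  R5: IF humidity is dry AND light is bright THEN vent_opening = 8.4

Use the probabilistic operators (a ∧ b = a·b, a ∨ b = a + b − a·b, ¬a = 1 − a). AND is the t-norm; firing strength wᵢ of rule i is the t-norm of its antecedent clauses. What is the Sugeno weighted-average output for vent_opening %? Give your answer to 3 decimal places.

49.125

R1 (z=62.0): bright=0.54 → w = 0.5400
R2 (z=44.0): saturated=0.87, dim=0.63, warm=0.05; AND[a·b] → w = 0.0274
R3 (z=34.0): moderate=0.13, dry=0.62; AND[a·b] → w = 0.0806
R4 (z=81.0): hot=0.29, ¬moderate=1−0.13=0.87; AND[a·b] → w = 0.2523
R5 (z=8.4): dry=0.62, bright=0.54; AND[a·b] → w = 0.3348
Weighted average = (0.5400·62.0 + 0.0274·44.0 + 0.0806·34.0 + 0.2523·81.0 + 0.3348·8.4) / (0.5400 + 0.0274 + 0.0806 + 0.2523 + 0.3348)
  = 60.6748 / 1.2351 = 49.125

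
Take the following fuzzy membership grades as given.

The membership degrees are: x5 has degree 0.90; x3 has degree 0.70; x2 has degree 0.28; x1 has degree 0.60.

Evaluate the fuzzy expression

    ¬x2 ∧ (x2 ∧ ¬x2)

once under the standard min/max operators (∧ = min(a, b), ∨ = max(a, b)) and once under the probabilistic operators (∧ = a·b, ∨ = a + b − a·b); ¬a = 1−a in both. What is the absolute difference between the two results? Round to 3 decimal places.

Under standard min/max:
  ¬x2 = 1 − 0.28 = 0.72
  ¬x2 = 1 − 0.28 = 0.72
  x2 ∧ ¬x2 = min(a, b) on (0.28, 0.72) = 0.28
  ¬x2 ∧ (x2 ∧ ¬x2) = min(a, b) on (0.72, 0.28) = 0.28
  → value = 0.2800
Under probabilistic:
  ¬x2 = 1 − 0.2800 = 0.7200
  ¬x2 = 1 − 0.2800 = 0.7200
  x2 ∧ ¬x2 = a·b on (0.2800, 0.7200) = 0.2016
  ¬x2 ∧ (x2 ∧ ¬x2) = a·b on (0.7200, 0.2016) = 0.1452
  → value = 0.1452
|0.2800 − 0.1452| = 0.135

0.135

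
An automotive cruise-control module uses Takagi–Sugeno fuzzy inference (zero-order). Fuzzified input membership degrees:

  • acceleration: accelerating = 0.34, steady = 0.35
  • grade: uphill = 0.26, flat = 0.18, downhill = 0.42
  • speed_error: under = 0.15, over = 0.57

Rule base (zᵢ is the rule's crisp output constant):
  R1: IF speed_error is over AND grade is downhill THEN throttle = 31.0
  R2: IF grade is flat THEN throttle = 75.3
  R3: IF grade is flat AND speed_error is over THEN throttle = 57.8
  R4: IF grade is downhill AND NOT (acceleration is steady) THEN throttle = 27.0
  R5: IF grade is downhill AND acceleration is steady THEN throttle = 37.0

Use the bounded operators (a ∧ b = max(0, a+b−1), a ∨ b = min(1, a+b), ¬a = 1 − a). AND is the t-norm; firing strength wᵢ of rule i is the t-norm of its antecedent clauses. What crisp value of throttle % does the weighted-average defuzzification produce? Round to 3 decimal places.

R1 (z=31.0): over=0.57, downhill=0.42; AND[max(0, a+b−1)] → w = 0.00
R2 (z=75.3): flat=0.18 → w = 0.18
R3 (z=57.8): flat=0.18, over=0.57; AND[max(0, a+b−1)] → w = 0.00
R4 (z=27.0): downhill=0.42, ¬steady=1−0.35=0.65; AND[max(0, a+b−1)] → w = 0.07
R5 (z=37.0): downhill=0.42, steady=0.35; AND[max(0, a+b−1)] → w = 0.00
Weighted average = (0.00·31.0 + 0.18·75.3 + 0.00·57.8 + 0.07·27.0 + 0.00·37.0) / (0.00 + 0.18 + 0.00 + 0.07 + 0.00)
  = 15.4440 / 0.2500 = 61.776

61.776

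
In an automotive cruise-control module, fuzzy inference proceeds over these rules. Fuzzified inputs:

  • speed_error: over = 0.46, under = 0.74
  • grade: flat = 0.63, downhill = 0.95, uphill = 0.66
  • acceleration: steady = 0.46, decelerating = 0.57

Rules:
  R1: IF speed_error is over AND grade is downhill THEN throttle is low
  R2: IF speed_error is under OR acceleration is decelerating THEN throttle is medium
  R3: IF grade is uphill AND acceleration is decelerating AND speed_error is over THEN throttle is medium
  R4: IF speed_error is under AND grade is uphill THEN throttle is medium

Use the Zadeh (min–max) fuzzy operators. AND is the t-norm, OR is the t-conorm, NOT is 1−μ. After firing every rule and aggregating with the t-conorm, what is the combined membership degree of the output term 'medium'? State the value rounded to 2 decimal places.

R1: over=0.46, downhill=0.95; AND[min(a, b)] → w = 0.46
R2: under=0.74, decelerating=0.57; OR[max(a, b)] → w = 0.74
R3: uphill=0.66, decelerating=0.57, over=0.46; AND[min(a, b)] → w = 0.46
R4: under=0.74, uphill=0.66; AND[min(a, b)] → w = 0.66
Rules with consequent 'medium': {R2, R3, R4} → strengths 0.74, 0.46, 0.66
Aggregate via t-conorm [max(a, b)]: 0.74

0.74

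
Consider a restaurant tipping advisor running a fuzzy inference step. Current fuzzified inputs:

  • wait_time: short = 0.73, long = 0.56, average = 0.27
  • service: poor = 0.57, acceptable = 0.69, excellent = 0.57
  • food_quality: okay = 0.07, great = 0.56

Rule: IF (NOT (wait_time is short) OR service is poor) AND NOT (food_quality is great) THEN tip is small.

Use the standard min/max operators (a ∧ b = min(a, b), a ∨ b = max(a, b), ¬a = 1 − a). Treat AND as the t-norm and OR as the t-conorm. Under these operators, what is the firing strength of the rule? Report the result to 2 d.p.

0.44

firing strength: (¬short=1−0.73=0.27 OR poor=0.57) = 0.57; AND[min(a, b)] with ¬great=1−0.56=0.44 → w = 0.44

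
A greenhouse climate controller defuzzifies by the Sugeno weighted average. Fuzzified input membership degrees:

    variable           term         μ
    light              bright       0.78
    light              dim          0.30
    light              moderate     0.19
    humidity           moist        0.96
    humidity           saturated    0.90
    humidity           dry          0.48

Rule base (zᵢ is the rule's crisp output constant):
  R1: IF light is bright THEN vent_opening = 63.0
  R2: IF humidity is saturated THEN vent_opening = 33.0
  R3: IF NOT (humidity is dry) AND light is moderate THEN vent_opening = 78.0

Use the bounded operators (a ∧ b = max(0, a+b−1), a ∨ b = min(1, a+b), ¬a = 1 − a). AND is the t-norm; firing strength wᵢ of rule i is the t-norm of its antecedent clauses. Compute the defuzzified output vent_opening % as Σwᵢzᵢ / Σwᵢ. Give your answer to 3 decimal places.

R1 (z=63.0): bright=0.78 → w = 0.78
R2 (z=33.0): saturated=0.90 → w = 0.90
R3 (z=78.0): ¬dry=1−0.48=0.52, moderate=0.19; AND[max(0, a+b−1)] → w = 0.00
Weighted average = (0.78·63.0 + 0.90·33.0 + 0.00·78.0) / (0.78 + 0.90 + 0.00)
  = 78.8400 / 1.6800 = 46.929

46.929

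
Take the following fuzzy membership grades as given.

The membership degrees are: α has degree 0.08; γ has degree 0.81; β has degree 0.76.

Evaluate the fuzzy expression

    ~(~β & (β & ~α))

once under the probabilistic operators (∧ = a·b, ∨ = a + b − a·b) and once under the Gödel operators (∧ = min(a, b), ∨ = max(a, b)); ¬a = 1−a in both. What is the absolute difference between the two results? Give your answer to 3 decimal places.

0.072

Under probabilistic:
  ~β = 1 − 0.7600 = 0.2400
  ~α = 1 − 0.0800 = 0.9200
  β & ~α = a·b on (0.7600, 0.9200) = 0.6992
  ~β & (β & ~α) = a·b on (0.2400, 0.6992) = 0.1678
  ~(~β & (β & ~α)) = 1 − 0.1678 = 0.8322
  → value = 0.8322
Under Gödel:
  ~β = 1 − 0.76 = 0.24
  ~α = 1 − 0.08 = 0.92
  β & ~α = min(a, b) on (0.76, 0.92) = 0.76
  ~β & (β & ~α) = min(a, b) on (0.24, 0.76) = 0.24
  ~(~β & (β & ~α)) = 1 − 0.24 = 0.76
  → value = 0.7600
|0.8322 − 0.7600| = 0.072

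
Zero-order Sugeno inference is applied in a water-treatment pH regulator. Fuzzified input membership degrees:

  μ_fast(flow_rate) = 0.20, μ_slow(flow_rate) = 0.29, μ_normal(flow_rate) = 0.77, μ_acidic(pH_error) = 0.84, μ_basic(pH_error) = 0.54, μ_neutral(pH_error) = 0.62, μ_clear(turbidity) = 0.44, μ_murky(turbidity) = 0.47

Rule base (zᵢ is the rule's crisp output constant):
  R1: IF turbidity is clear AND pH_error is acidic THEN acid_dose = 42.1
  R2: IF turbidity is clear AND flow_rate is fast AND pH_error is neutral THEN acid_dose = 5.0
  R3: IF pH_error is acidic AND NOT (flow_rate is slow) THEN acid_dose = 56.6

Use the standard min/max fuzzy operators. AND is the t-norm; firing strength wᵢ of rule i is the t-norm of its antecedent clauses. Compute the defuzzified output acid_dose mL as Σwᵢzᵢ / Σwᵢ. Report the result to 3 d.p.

44.230

R1 (z=42.1): clear=0.44, acidic=0.84; AND[min(a, b)] → w = 0.44
R2 (z=5.0): clear=0.44, fast=0.20, neutral=0.62; AND[min(a, b)] → w = 0.20
R3 (z=56.6): acidic=0.84, ¬slow=1−0.29=0.71; AND[min(a, b)] → w = 0.71
Weighted average = (0.44·42.1 + 0.20·5.0 + 0.71·56.6) / (0.44 + 0.20 + 0.71)
  = 59.7100 / 1.3500 = 44.230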